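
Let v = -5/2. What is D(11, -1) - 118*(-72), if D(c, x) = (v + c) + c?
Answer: 17031/2 ≈ 8515.5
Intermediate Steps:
v = -5/2 (v = -5*½ = -5/2 ≈ -2.5000)
D(c, x) = -5/2 + 2*c (D(c, x) = (-5/2 + c) + c = -5/2 + 2*c)
D(11, -1) - 118*(-72) = (-5/2 + 2*11) - 118*(-72) = (-5/2 + 22) + 8496 = 39/2 + 8496 = 17031/2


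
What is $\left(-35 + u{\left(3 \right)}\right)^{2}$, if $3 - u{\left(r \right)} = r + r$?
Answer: $1444$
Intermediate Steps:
$u{\left(r \right)} = 3 - 2 r$ ($u{\left(r \right)} = 3 - \left(r + r\right) = 3 - 2 r$)
$\left(-35 + u{\left(3 \right)}\right)^{2} = \left(-35 + \left(3 - 6\right)\right)^{2} = \left(-35 - 3\right)^{2} = \left(-38\right)^{2} = 1444$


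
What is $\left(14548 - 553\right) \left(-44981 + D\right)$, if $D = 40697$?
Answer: $-59954580$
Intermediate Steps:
$\left(14548 - 553\right) \left(-44981 + D\right) = \left(14548 - 553\right) \left(-44981 + 40697\right) = 13995 \left(-4284\right) = -59954580$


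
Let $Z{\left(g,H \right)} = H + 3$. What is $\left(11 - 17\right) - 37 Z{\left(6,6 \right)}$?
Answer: $-339$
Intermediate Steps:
$Z{\left(g,H \right)} = 3 + H$
$\left(11 - 17\right) - 37 Z{\left(6,6 \right)} = \left(11 - 17\right) - 37 \left(3 + 6\right) = -6 - 333 = -339$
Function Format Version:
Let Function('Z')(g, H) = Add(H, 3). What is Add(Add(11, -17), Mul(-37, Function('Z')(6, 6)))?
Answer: -339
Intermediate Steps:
Function('Z')(g, H) = Add(3, H)
Add(Add(11, -17), Mul(-37, Function('Z')(6, 6))) = Add(Add(11, -17), Mul(-37, Add(3, 6))) = Add(-6, Mul(-37, 9)) = Add(-6, -333) = -339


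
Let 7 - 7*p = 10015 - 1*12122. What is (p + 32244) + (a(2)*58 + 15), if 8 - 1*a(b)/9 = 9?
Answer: 32039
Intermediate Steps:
a(b) = -9 (a(b) = 72 - 9*9 = 72 - 81 = -9)
p = 302 (p = 1 - (10015 - 1*12122)/7 = 1 - (10015 - 12122)/7 = 1 - ⅐*(-2107) = 1 + 301 = 302)
(p + 32244) + (a(2)*58 + 15) = (302 + 32244) + (-9*58 + 15) = 32546 + (-522 + 15) = 32546 - 507 = 32039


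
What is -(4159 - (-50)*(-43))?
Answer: -2009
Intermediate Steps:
-(4159 - (-50)*(-43)) = -(4159 - 1*2150) = -(4159 - 2150) = -1*2009 = -2009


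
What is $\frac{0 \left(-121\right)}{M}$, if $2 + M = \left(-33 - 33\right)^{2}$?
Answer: $0$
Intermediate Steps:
$M = 4354$ ($M = -2 + \left(-33 - 33\right)^{2} = -2 + \left(-66\right)^{2} = -2 + 4356 = 4354$)
$\frac{0 \left(-121\right)}{M} = \frac{0 \left(-121\right)}{4354} = 0 \cdot \frac{1}{4354} = 0$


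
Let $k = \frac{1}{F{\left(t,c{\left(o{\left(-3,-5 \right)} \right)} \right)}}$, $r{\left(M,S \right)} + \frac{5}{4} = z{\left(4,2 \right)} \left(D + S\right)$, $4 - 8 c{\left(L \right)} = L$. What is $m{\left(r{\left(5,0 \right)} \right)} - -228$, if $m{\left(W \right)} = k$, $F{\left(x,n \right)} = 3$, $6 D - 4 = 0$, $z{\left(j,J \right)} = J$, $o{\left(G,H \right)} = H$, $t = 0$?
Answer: $\frac{685}{3} \approx 228.33$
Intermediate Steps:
$D = \frac{2}{3}$ ($D = \frac{2}{3} + \frac{1}{6} \cdot 0 = \frac{2}{3} + 0 = \frac{2}{3} \approx 0.66667$)
$c{\left(L \right)} = \frac{1}{2} - \frac{L}{8}$
$r{\left(M,S \right)} = \frac{1}{12} + 2 S$ ($r{\left(M,S \right)} = - \frac{5}{4} + 2 \left(\frac{2}{3} + S\right) = - \frac{5}{4} + \left(\frac{4}{3} + 2 S\right) = \frac{1}{12} + 2 S$)
$k = \frac{1}{3} \approx 0.33333$
$m{\left(W \right)} = \frac{1}{3}$
$m{\left(r{\left(5,0 \right)} \right)} - -228 = \frac{1}{3} - -228 = \frac{1}{3} + 228 = \frac{685}{3}$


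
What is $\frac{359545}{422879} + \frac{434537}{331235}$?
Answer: $\frac{302850460098}{140072325565} \approx 2.1621$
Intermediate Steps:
$\frac{359545}{422879} + \frac{434537}{331235} = \frac{302850460098}{140072325565}$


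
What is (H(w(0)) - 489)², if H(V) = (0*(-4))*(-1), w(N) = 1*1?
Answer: 239121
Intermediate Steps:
w(N) = 1
H(V) = 0 (H(V) = 0*(-1) = 0)
(H(w(0)) - 489)² = (0 - 489)² = (-489)² = 239121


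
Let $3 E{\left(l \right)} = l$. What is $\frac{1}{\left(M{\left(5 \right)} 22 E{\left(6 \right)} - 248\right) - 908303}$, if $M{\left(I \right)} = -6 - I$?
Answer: $- \frac{1}{909035} \approx -1.1001 \cdot 10^{-6}$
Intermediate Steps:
$E{\left(l \right)} = \frac{l}{3}$
$\frac{1}{\left(M{\left(5 \right)} 22 E{\left(6 \right)} - 248\right) - 908303} = \frac{1}{\left(\left(-6 - 5\right) 22 \cdot \frac{1}{3} \cdot 6 - 248\right) - 908303} = \frac{1}{\left(\left(-6 - 5\right) 22 \cdot 2 - 248\right) - 908303} = \frac{1}{\left(\left(-11\right) 44 - 248\right) - 908303} = \frac{1}{\left(-484 - 248\right) - 908303} = \frac{1}{-732 - 908303} = \frac{1}{-909035} = - \frac{1}{909035}$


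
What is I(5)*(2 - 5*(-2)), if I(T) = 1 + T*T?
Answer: 312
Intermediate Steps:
I(T) = 1 + T²
I(5)*(2 - 5*(-2)) = (1 + 5²)*(2 - 5*(-2)) = (1 + 25)*(2 + 10) = 26*12 = 312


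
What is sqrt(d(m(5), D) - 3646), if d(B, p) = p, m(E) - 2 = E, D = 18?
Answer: 2*I*sqrt(907) ≈ 60.233*I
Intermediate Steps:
m(E) = 2 + E
sqrt(d(m(5), D) - 3646) = sqrt(18 - 3646) = sqrt(-3628) = 2*I*sqrt(907)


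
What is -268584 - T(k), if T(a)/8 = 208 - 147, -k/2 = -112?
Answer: -269072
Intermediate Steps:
k = 224 (k = -2*(-112) = 224)
T(a) = 488 (T(a) = 8*(208 - 147) = 8*61 = 488)
-268584 - T(k) = -268584 - 1*488 = -268584 - 488 = -269072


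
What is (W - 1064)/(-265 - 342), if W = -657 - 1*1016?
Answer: 2737/607 ≈ 4.5091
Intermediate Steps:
W = -1673 (W = -657 - 1016 = -1673)
(W - 1064)/(-265 - 342) = (-1673 - 1064)/(-265 - 342) = -2737/(-607) = -2737*(-1/607) = 2737/607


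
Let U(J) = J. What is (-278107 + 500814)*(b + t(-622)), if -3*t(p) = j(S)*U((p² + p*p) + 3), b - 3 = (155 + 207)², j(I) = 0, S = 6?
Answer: 29185084229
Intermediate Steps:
b = 131047 (b = 3 + (155 + 207)² = 3 + 362² = 3 + 131044 = 131047)
t(p) = 0 (t(p) = -0*((p² + p*p) + 3) = -0*((p² + p²) + 3) = -0*(2*p² + 3) = -0*(3 + 2*p²) = -⅓*0 = 0)
(-278107 + 500814)*(b + t(-622)) = (-278107 + 500814)*(131047 + 0) = 222707*131047 = 29185084229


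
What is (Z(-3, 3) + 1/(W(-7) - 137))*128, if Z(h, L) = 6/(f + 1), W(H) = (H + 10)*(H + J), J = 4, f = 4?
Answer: 55744/365 ≈ 152.72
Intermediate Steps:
W(H) = (4 + H)*(10 + H) (W(H) = (H + 10)*(H + 4) = (10 + H)*(4 + H) = (4 + H)*(10 + H))
Z(h, L) = 6/5 (Z(h, L) = 6/(4 + 1) = 6/5)
(Z(-3, 3) + 1/(W(-7) - 137))*128 = (6/5 + 1/((40 + (-7)**2 + 14*(-7)) - 137))*128 = (6/5 + 1/((40 + 49 - 98) - 137))*128 = (6/5 + 1/(-9 - 137))*128 = (6/5 + 1/(-146))*128 = (6/5 - 1/146)*128 = (871/730)*128 = 55744/365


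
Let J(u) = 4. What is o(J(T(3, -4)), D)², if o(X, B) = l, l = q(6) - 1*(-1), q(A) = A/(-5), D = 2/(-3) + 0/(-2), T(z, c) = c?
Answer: 1/25 ≈ 0.040000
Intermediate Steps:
D = -⅔ (D = 2*(-⅓) + 0*(-½) = -⅔ + 0 = -⅔ ≈ -0.66667)
q(A) = -A/5 (q(A) = A*(-⅕) = -A/5)
l = -⅕ (l = -⅕*6 - 1*(-1) = -6/5 + 1 = -⅕ ≈ -0.20000)
o(X, B) = -⅕
o(J(T(3, -4)), D)² = (-⅕)² = 1/25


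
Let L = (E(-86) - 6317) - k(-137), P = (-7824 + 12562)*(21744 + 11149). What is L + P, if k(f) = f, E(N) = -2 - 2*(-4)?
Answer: 155840860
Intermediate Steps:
E(N) = 6 (E(N) = -2 + 8 = 6)
P = 155847034 (P = 4738*32893 = 155847034)
L = -6174 (L = (6 - 6317) - 1*(-137) = -6311 + 137 = -6174)
L + P = -6174 + 155847034 = 155840860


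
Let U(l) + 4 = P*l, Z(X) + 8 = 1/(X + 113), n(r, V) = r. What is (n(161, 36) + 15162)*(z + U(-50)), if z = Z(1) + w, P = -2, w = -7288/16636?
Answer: 636203896097/474126 ≈ 1.3418e+6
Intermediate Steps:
w = -1822/4159 (w = -7288*1/16636 = -1822/4159 ≈ -0.43809)
Z(X) = -8 + 1/(113 + X) (Z(X) = -8 + 1/(X + 113) = -8 + 1/(113 + X))
U(l) = -4 - 2*l
z = -3996557/474126 (z = (-903 - 8*1)/(113 + 1) - 1822/4159 = (-903 - 8)/114 - 1822/4159 = (1/114)*(-911) - 1822/4159 = -911/114 - 1822/4159 = -3996557/474126 ≈ -8.4293)
(n(161, 36) + 15162)*(z + U(-50)) = (161 + 15162)*(-3996557/474126 + (-4 - 2*(-50))) = 15323*(-3996557/474126 + (-4 + 100)) = 15323*(-3996557/474126 + 96) = 15323*(41519539/474126) = 636203896097/474126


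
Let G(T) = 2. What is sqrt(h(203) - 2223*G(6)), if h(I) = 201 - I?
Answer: 4*I*sqrt(278) ≈ 66.693*I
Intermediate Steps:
sqrt(h(203) - 2223*G(6)) = sqrt((201 - 1*203) - 2223*2) = sqrt((201 - 203) - 4446) = sqrt(-2 - 4446) = sqrt(-4448) = 4*I*sqrt(278)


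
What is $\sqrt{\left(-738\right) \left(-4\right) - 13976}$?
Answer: $4 i \sqrt{689} \approx 105.0 i$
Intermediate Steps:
$\sqrt{\left(-738\right) \left(-4\right) - 13976} = \sqrt{2952 - 13976} = \sqrt{-11024} = 4 i \sqrt{689}$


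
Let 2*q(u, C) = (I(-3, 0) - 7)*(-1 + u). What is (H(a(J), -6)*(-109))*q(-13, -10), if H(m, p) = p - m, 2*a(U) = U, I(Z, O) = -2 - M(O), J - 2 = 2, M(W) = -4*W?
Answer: 54936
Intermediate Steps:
J = 4 (J = 2 + 2 = 4)
I(Z, O) = -2 + 4*O (I(Z, O) = -2 - (-4)*O = -2 + 4*O)
a(U) = U/2
q(u, C) = 9/2 - 9*u/2 (q(u, C) = (((-2 + 4*0) - 7)*(-1 + u))/2 = (((-2 + 0) - 7)*(-1 + u))/2 = ((-2 - 7)*(-1 + u))/2 = (-9*(-1 + u))/2 = (9 - 9*u)/2 = 9/2 - 9*u/2)
(H(a(J), -6)*(-109))*q(-13, -10) = ((-6 - 4/2)*(-109))*(9/2 - 9/2*(-13)) = ((-6 - 1*2)*(-109))*(9/2 + 117/2) = ((-6 - 2)*(-109))*63 = -8*(-109)*63 = 872*63 = 54936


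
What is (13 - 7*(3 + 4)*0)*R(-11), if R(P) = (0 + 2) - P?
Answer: 169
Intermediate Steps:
R(P) = 2 - P
(13 - 7*(3 + 4)*0)*R(-11) = (13 - 7*(3 + 4)*0)*(2 - 1*(-11)) = (13 - 49*0)*(2 + 11) = (13 - 7*0)*13 = (13 + 0)*13 = 13*13 = 169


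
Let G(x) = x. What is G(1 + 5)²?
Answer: 36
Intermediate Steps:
G(1 + 5)² = (1 + 5)² = 6² = 36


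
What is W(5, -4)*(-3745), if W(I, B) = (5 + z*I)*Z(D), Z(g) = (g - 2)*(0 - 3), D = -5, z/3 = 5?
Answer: -6291600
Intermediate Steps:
z = 15 (z = 3*5 = 15)
Z(g) = 6 - 3*g (Z(g) = (-2 + g)*(-3) = 6 - 3*g)
W(I, B) = 105 + 315*I (W(I, B) = (5 + 15*I)*(6 - 3*(-5)) = (5 + 15*I)*(6 + 15) = (5 + 15*I)*21 = 105 + 315*I)
W(5, -4)*(-3745) = (105 + 315*5)*(-3745) = (105 + 1575)*(-3745) = 1680*(-3745) = -6291600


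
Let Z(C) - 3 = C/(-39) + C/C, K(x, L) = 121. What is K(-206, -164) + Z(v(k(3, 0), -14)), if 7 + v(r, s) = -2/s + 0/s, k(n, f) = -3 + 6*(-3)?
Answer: 11391/91 ≈ 125.18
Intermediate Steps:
k(n, f) = -21 (k(n, f) = -3 - 18 = -21)
v(r, s) = -7 - 2/s (v(r, s) = -7 + (-2/s + 0/s) = -7 + (-2/s + 0) = -7 - 2/s)
Z(C) = 4 - C/39 (Z(C) = 3 + (C/(-39) + C/C) = 3 + (C*(-1/39) + 1) = 3 + (-C/39 + 1) = 3 + (1 - C/39) = 4 - C/39)
K(-206, -164) + Z(v(k(3, 0), -14)) = 121 + (4 - (-7 - 2/(-14))/39) = 121 + (4 - (-7 - 2*(-1/14))/39) = 121 + (4 - (-7 + ⅐)/39) = 121 + (4 - 1/39*(-48/7)) = 121 + (4 + 16/91) = 121 + 380/91 = 11391/91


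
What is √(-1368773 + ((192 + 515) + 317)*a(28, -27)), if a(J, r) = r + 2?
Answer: I*√1394373 ≈ 1180.8*I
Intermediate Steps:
a(J, r) = 2 + r
√(-1368773 + ((192 + 515) + 317)*a(28, -27)) = √(-1368773 + ((192 + 515) + 317)*(2 - 27)) = √(-1368773 + (707 + 317)*(-25)) = √(-1368773 + 1024*(-25)) = √(-1368773 - 25600) = √(-1394373) = I*√1394373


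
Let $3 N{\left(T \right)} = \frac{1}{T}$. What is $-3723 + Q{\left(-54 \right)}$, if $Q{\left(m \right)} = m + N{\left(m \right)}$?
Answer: $- \frac{611875}{162} \approx -3777.0$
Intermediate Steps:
$N{\left(T \right)} = \frac{1}{3 T}$
$Q{\left(m \right)} = m + \frac{1}{3 m}$
$-3723 + Q{\left(-54 \right)} = -3723 - \left(54 - \frac{1}{3 \left(-54\right)}\right) = -3723 + \left(-54 + \frac{1}{3} \left(- \frac{1}{54}\right)\right) = -3723 - \frac{8749}{162} = - \frac{611875}{162}$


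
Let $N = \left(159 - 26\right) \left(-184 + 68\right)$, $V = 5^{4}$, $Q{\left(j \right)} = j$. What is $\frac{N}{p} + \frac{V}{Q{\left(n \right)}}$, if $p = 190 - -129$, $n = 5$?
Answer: $\frac{843}{11} \approx 76.636$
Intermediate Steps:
$V = 625$
$N = -15428$ ($N = 133 \left(-116\right) = -15428$)
$p = 319$ ($p = 190 + 129 = 319$)
$\frac{N}{p} + \frac{V}{Q{\left(n \right)}} = - \frac{15428}{319} + \frac{625}{5} = \left(-15428\right) \frac{1}{319} + 625 \cdot \frac{1}{5} = - \frac{532}{11} + 125 = \frac{843}{11}$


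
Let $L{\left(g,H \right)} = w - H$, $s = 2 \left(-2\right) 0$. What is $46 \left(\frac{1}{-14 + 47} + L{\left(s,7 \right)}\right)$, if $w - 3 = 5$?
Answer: $\frac{1564}{33} \approx 47.394$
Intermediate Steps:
$w = 8$ ($w = 3 + 5 = 8$)
$s = 0$ ($s = \left(-4\right) 0 = 0$)
$L{\left(g,H \right)} = 8 - H$
$46 \left(\frac{1}{-14 + 47} + L{\left(s,7 \right)}\right) = 46 \left(\frac{1}{-14 + 47} + \left(8 - 7\right)\right) = 46 \left(\frac{1}{33} + \left(8 - 7\right)\right) = 46 \left(\frac{1}{33} + 1\right) = 46 \cdot \frac{34}{33} = \frac{1564}{33}$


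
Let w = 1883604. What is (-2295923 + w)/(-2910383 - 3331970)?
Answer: 412319/6242353 ≈ 0.066052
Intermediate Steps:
(-2295923 + w)/(-2910383 - 3331970) = (-2295923 + 1883604)/(-2910383 - 3331970) = -412319/(-6242353) = -412319*(-1/6242353) = 412319/6242353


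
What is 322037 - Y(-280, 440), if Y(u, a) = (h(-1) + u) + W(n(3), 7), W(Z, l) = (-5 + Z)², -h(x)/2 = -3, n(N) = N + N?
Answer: 322310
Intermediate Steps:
n(N) = 2*N
h(x) = 6 (h(x) = -2*(-3) = 6)
Y(u, a) = 7 + u (Y(u, a) = (6 + u) + (-5 + 2*3)² = (6 + u) + (-5 + 6)² = (6 + u) + 1² = (6 + u) + 1 = 7 + u)
322037 - Y(-280, 440) = 322037 - (7 - 280) = 322037 - 1*(-273) = 322037 + 273 = 322310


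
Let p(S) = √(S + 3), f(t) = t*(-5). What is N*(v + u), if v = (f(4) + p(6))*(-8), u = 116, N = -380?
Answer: -95760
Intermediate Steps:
f(t) = -5*t
p(S) = √(3 + S)
v = 136 (v = (-5*4 + √(3 + 6))*(-8) = (-20 + √9)*(-8) = (-20 + 3)*(-8) = -17*(-8) = 136)
N*(v + u) = -380*(136 + 116) = -380*252 = -95760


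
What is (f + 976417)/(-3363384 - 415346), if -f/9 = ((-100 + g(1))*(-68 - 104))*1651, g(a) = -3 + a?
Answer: 259709879/3778730 ≈ 68.729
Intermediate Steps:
f = -260686296 (f = -9*(-100 + (-3 + 1))*(-68 - 104)*1651 = -9*(-100 - 2)*(-172)*1651 = -9*(-102*(-172))*1651 = -157896*1651 = -9*28965144 = -260686296)
(f + 976417)/(-3363384 - 415346) = (-260686296 + 976417)/(-3363384 - 415346) = -259709879/(-3778730) = -259709879*(-1/3778730) = 259709879/3778730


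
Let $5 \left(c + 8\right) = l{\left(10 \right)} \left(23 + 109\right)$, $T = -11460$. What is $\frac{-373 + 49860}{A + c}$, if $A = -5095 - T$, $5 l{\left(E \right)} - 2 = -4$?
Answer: $\frac{72775}{9333} \approx 7.7976$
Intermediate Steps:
$l{\left(E \right)} = - \frac{2}{5}$ ($l{\left(E \right)} = \frac{2}{5} + \frac{1}{5} \left(-4\right) = \frac{2}{5} - \frac{4}{5} = - \frac{2}{5}$)
$A = 6365$ ($A = -5095 - -11460 = -5095 + 11460 = 6365$)
$c = - \frac{464}{25}$ ($c = -8 + \frac{\left(- \frac{2}{5}\right) \left(23 + 109\right)}{5} = -8 + \frac{\left(- \frac{2}{5}\right) 132}{5} = -8 + \frac{1}{5} \left(- \frac{264}{5}\right) = -8 - \frac{264}{25} = - \frac{464}{25} \approx -18.56$)
$\frac{-373 + 49860}{A + c} = \frac{-373 + 49860}{6365 - \frac{464}{25}} = \frac{49487}{\frac{158661}{25}} = 49487 \cdot \frac{25}{158661} = \frac{72775}{9333}$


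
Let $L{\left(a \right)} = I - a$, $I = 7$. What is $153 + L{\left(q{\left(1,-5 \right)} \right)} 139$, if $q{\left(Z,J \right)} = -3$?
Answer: $1543$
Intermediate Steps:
$L{\left(a \right)} = 7 - a$
$153 + L{\left(q{\left(1,-5 \right)} \right)} 139 = 153 + \left(7 - -3\right) 139 = 153 + \left(7 + 3\right) 139 = 153 + 10 \cdot 139 = 153 + 1390 = 1543$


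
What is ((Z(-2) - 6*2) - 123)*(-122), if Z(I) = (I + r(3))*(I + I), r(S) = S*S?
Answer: 19886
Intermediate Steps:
r(S) = S**2
Z(I) = 2*I*(9 + I) (Z(I) = (I + 3**2)*(I + I) = (I + 9)*(2*I) = (9 + I)*(2*I) = 2*I*(9 + I))
((Z(-2) - 6*2) - 123)*(-122) = ((2*(-2)*(9 - 2) - 6*2) - 123)*(-122) = ((2*(-2)*7 - 12) - 123)*(-122) = ((-28 - 12) - 123)*(-122) = (-40 - 123)*(-122) = -163*(-122) = 19886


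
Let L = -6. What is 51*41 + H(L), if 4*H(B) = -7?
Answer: 8357/4 ≈ 2089.3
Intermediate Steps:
H(B) = -7/4 (H(B) = (¼)*(-7) = -7/4)
51*41 + H(L) = 51*41 - 7/4 = 2091 - 7/4 = 8357/4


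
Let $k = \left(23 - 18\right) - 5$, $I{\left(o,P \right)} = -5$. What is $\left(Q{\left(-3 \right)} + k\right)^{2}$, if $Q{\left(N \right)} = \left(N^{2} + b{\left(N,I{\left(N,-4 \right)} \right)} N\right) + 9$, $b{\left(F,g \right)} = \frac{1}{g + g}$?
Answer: $\frac{33489}{100} \approx 334.89$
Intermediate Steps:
$b{\left(F,g \right)} = \frac{1}{2 g}$
$Q{\left(N \right)} = 9 + N^{2} - \frac{N}{10}$ ($Q{\left(N \right)} = \left(N^{2} + \frac{1}{2 \left(-5\right)} N\right) + 9 = \left(N^{2} + \frac{1}{2} \left(- \frac{1}{5}\right) N\right) + 9 = \left(N^{2} - \frac{N}{10}\right) + 9 = 9 + N^{2} - \frac{N}{10}$)
$k = 0$ ($k = 5 - 5 = 0$)
$\left(Q{\left(-3 \right)} + k\right)^{2} = \left(\left(9 + \left(-3\right)^{2} - - \frac{3}{10}\right) + 0\right)^{2} = \left(\left(9 + 9 + \frac{3}{10}\right) + 0\right)^{2} = \left(\frac{183}{10} + 0\right)^{2} = \left(\frac{183}{10}\right)^{2} = \frac{33489}{100}$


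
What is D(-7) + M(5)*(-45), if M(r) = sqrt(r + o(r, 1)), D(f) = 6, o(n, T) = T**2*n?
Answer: 6 - 45*sqrt(10) ≈ -136.30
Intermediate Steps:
o(n, T) = n*T**2
M(r) = sqrt(2)*sqrt(r) (M(r) = sqrt(r + r*1**2) = sqrt(r + r*1) = sqrt(r + r) = sqrt(2*r) = sqrt(2)*sqrt(r))
D(-7) + M(5)*(-45) = 6 + (sqrt(2)*sqrt(5))*(-45) = 6 + sqrt(10)*(-45) = 6 - 45*sqrt(10)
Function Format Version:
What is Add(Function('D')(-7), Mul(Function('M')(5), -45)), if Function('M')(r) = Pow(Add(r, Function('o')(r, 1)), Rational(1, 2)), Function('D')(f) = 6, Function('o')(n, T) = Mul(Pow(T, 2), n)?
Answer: Add(6, Mul(-45, Pow(10, Rational(1, 2)))) ≈ -136.30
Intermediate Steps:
Function('o')(n, T) = Mul(n, Pow(T, 2))
Function('M')(r) = Mul(Pow(2, Rational(1, 2)), Pow(r, Rational(1, 2))) (Function('M')(r) = Pow(Add(r, Mul(r, Pow(1, 2))), Rational(1, 2)) = Pow(Add(r, Mul(r, 1)), Rational(1, 2)) = Pow(Add(r, r), Rational(1, 2)) = Pow(Mul(2, r), Rational(1, 2)) = Mul(Pow(2, Rational(1, 2)), Pow(r, Rational(1, 2))))
Add(Function('D')(-7), Mul(Function('M')(5), -45)) = Add(6, Mul(Mul(Pow(2, Rational(1, 2)), Pow(5, Rational(1, 2))), -45)) = Add(6, Mul(Pow(10, Rational(1, 2)), -45)) = Add(6, Mul(-45, Pow(10, Rational(1, 2))))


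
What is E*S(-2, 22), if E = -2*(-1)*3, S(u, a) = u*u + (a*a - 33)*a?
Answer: 59556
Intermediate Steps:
S(u, a) = u**2 + a*(-33 + a**2) (S(u, a) = u**2 + (a**2 - 33)*a = u**2 + (-33 + a**2)*a = u**2 + a*(-33 + a**2))
E = 6 (E = 2*3 = 6)
E*S(-2, 22) = 6*(22**3 + (-2)**2 - 33*22) = 6*(10648 + 4 - 726) = 6*9926 = 59556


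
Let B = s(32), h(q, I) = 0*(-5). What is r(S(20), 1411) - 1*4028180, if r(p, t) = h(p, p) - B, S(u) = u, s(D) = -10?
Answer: -4028170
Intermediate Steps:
h(q, I) = 0
B = -10
r(p, t) = 10 (r(p, t) = 0 - 1*(-10) = 0 + 10 = 10)
r(S(20), 1411) - 1*4028180 = 10 - 1*4028180 = 10 - 4028180 = -4028170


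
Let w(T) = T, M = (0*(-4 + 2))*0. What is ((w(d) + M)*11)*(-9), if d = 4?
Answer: -396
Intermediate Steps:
M = 0 (M = (0*(-2))*0 = 0*0 = 0)
((w(d) + M)*11)*(-9) = ((4 + 0)*11)*(-9) = (4*11)*(-9) = 44*(-9) = -396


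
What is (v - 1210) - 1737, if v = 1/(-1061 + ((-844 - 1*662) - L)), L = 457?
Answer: -8911729/3024 ≈ -2947.0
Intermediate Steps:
v = -1/3024 (v = 1/(-1061 + ((-844 - 1*662) - 1*457)) = 1/(-1061 + ((-844 - 662) - 457)) = 1/(-1061 + (-1506 - 457)) = 1/(-1061 - 1963) = 1/(-3024) = -1/3024 ≈ -0.00033069)
(v - 1210) - 1737 = (-1/3024 - 1210) - 1737 = -3659041/3024 - 1737 = -8911729/3024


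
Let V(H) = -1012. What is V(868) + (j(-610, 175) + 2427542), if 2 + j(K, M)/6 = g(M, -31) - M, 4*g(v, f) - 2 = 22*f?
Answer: 2424448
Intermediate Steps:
g(v, f) = ½ + 11*f/2 (g(v, f) = ½ + (22*f)/4 = ½ + 11*f/2)
j(K, M) = -1032 - 6*M (j(K, M) = -12 + 6*((½ + (11/2)*(-31)) - M) = -12 + 6*((½ - 341/2) - M) = -12 + 6*(-170 - M) = -12 + (-1020 - 6*M) = -1032 - 6*M)
V(868) + (j(-610, 175) + 2427542) = -1012 + ((-1032 - 6*175) + 2427542) = -1012 + ((-1032 - 1050) + 2427542) = -1012 + (-2082 + 2427542) = -1012 + 2425460 = 2424448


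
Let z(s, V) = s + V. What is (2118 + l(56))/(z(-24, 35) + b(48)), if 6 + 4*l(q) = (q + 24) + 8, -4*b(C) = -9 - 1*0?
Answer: 8554/53 ≈ 161.40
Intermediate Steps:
z(s, V) = V + s
b(C) = 9/4 (b(C) = -(-9 - 1*0)/4 = -(-9 + 0)/4 = -¼*(-9) = 9/4)
l(q) = 13/2 + q/4 (l(q) = -3/2 + ((q + 24) + 8)/4 = -3/2 + ((24 + q) + 8)/4 = -3/2 + (32 + q)/4 = -3/2 + (8 + q/4) = 13/2 + q/4)
(2118 + l(56))/(z(-24, 35) + b(48)) = (2118 + (13/2 + (¼)*56))/((35 - 24) + 9/4) = (2118 + (13/2 + 14))/(11 + 9/4) = (2118 + 41/2)/(53/4) = (4277/2)*(4/53) = 8554/53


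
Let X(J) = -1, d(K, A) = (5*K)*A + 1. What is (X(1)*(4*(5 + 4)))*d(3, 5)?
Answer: -2736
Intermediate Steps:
d(K, A) = 1 + 5*A*K (d(K, A) = 5*A*K + 1 = 1 + 5*A*K)
(X(1)*(4*(5 + 4)))*d(3, 5) = (-4*(5 + 4))*(1 + 5*5*3) = (-4*9)*(1 + 75) = -1*36*76 = -36*76 = -2736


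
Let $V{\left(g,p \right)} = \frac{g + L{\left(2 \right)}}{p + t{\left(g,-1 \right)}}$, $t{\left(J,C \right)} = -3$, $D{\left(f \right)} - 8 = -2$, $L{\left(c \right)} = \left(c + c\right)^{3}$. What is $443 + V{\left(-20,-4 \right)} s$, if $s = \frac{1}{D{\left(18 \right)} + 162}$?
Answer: $\frac{130231}{294} \approx 442.96$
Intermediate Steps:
$L{\left(c \right)} = 8 c^{3}$ ($L{\left(c \right)} = \left(2 c\right)^{3} = 8 c^{3}$)
$D{\left(f \right)} = 6$ ($D{\left(f \right)} = 8 - 2 = 6$)
$V{\left(g,p \right)} = \frac{64 + g}{-3 + p}$ ($V{\left(g,p \right)} = \frac{g + 8 \cdot 2^{3}}{p - 3} = \frac{g + 8 \cdot 8}{-3 + p} = \frac{g + 64}{-3 + p} = \frac{64 + g}{-3 + p}$)
$s = \frac{1}{168}$ ($s = \frac{1}{6 + 162} = \frac{1}{168} \approx 0.0059524$)
$443 + V{\left(-20,-4 \right)} s = 443 + \frac{64 - 20}{-3 - 4} \cdot \frac{1}{168} = 443 + \frac{1}{-7} \cdot 44 \cdot \frac{1}{168} = 443 + \left(- \frac{1}{7}\right) 44 \cdot \frac{1}{168} = 443 - \frac{11}{294} = \frac{130231}{294}$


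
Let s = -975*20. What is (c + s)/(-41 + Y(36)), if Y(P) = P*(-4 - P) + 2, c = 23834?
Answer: -4334/1479 ≈ -2.9304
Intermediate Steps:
s = -19500
Y(P) = 2 + P*(-4 - P)
(c + s)/(-41 + Y(36)) = (23834 - 19500)/(-41 + (2 - 1*36² - 4*36)) = 4334/(-41 + (2 - 1*1296 - 144)) = 4334/(-41 + (2 - 1296 - 144)) = 4334/(-41 - 1438) = 4334/(-1479) = 4334*(-1/1479) = -4334/1479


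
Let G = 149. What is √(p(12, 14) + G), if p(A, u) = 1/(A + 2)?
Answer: √29218/14 ≈ 12.209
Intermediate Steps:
p(A, u) = 1/(2 + A)
√(p(12, 14) + G) = √(1/(2 + 12) + 149) = √(1/14 + 149) = √(2087/14) = √29218/14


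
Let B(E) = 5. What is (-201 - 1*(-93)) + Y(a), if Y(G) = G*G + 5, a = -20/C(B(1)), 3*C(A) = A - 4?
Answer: 3497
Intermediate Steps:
C(A) = -4/3 + A/3 (C(A) = (A - 4)/3 = (-4 + A)/3 = -4/3 + A/3)
a = -60 (a = -20/(-4/3 + (⅓)*5) = -20/(-4/3 + 5/3) = -20/⅓ = -20*3 = -60)
Y(G) = 5 + G² (Y(G) = G² + 5 = 5 + G²)
(-201 - 1*(-93)) + Y(a) = (-201 - 1*(-93)) + (5 + (-60)²) = (-201 + 93) + (5 + 3600) = -108 + 3605 = 3497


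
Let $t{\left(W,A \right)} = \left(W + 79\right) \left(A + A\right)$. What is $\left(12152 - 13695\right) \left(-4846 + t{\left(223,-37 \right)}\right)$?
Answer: $41960342$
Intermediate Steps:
$t{\left(W,A \right)} = 2 A \left(79 + W\right)$ ($t{\left(W,A \right)} = \left(79 + W\right) 2 A = 2 A \left(79 + W\right)$)
$\left(12152 - 13695\right) \left(-4846 + t{\left(223,-37 \right)}\right) = \left(12152 - 13695\right) \left(-4846 + 2 \left(-37\right) \left(79 + 223\right)\right) = - 1543 \left(-4846 + 2 \left(-37\right) 302\right) = - 1543 \left(-4846 - 22348\right) = \left(-1543\right) \left(-27194\right) = 41960342$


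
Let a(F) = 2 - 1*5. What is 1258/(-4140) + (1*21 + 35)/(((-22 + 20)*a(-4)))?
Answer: 18691/2070 ≈ 9.0295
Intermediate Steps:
a(F) = -3 (a(F) = 2 - 5 = -3)
1258/(-4140) + (1*21 + 35)/(((-22 + 20)*a(-4))) = 1258/(-4140) + (1*21 + 35)/(((-22 + 20)*(-3))) = 1258*(-1/4140) + (21 + 35)/((-2*(-3))) = -629/2070 + 56/6 = -629/2070 + 56*(⅙) = -629/2070 + 28/3 = 18691/2070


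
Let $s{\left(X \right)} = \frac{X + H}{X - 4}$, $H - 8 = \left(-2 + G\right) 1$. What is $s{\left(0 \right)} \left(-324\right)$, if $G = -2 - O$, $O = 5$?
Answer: $-81$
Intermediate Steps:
$G = -7$ ($G = -2 - 5 = -7$)
$H = -1$ ($H = 8 + \left(-2 - 7\right) 1 = 8 - 9 = -1$)
$s{\left(X \right)} = \frac{-1 + X}{-4 + X}$ ($s{\left(X \right)} = \frac{X - 1}{X - 4} = \frac{-1 + X}{-4 + X}$)
$s{\left(0 \right)} \left(-324\right) = \frac{-1 + 0}{-4 + 0} \left(-324\right) = \frac{1}{-4} \left(-1\right) \left(-324\right) = \left(- \frac{1}{4}\right) \left(-1\right) \left(-324\right) = \frac{1}{4} \left(-324\right) = -81$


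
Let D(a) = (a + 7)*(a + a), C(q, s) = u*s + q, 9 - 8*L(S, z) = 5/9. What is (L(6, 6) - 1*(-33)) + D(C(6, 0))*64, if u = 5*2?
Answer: 180325/18 ≈ 10018.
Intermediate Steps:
u = 10
L(S, z) = 19/18 (L(S, z) = 9/8 - 5/(8*9) = 9/8 - ⅛*5/9 = 9/8 - 5/72 = 19/18)
C(q, s) = q + 10*s (C(q, s) = 10*s + q = q + 10*s)
D(a) = 2*a*(7 + a) (D(a) = (7 + a)*(2*a) = 2*a*(7 + a))
(L(6, 6) - 1*(-33)) + D(C(6, 0))*64 = (19/18 - 1*(-33)) + (2*(6 + 10*0)*(7 + (6 + 10*0)))*64 = (19/18 + 33) + (2*(6 + 0)*(7 + (6 + 0)))*64 = 613/18 + (2*6*(7 + 6))*64 = 613/18 + (2*6*13)*64 = 613/18 + 156*64 = 613/18 + 9984 = 180325/18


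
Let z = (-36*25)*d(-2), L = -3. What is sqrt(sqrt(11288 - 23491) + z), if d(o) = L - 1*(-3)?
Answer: 12203**(1/4)*sqrt(I) ≈ 7.4319 + 7.4319*I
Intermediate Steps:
d(o) = 0 (d(o) = -3 - 1*(-3) = -3 + 3 = 0)
z = 0 (z = -36*25*0 = -900*0 = 0)
sqrt(sqrt(11288 - 23491) + z) = sqrt(sqrt(11288 - 23491) + 0) = sqrt(sqrt(-12203) + 0) = sqrt(I*sqrt(12203) + 0) = sqrt(I*sqrt(12203)) = 12203**(1/4)*sqrt(I)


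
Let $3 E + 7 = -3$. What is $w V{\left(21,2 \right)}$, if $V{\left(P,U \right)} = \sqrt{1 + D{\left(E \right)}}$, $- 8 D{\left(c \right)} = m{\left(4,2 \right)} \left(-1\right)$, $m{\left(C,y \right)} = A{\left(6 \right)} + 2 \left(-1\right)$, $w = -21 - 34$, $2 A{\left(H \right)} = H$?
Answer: $- \frac{165 \sqrt{2}}{4} \approx -58.336$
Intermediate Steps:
$E = - \frac{10}{3}$ ($E = - \frac{7}{3} + \frac{1}{3} \left(-3\right) = - \frac{7}{3} - 1 = - \frac{10}{3} \approx -3.3333$)
$A{\left(H \right)} = \frac{H}{2}$
$w = -55$ ($w = -21 - 34 = -55$)
$m{\left(C,y \right)} = 1$ ($m{\left(C,y \right)} = \frac{1}{2} \cdot 6 + 2 \left(-1\right) = 3 - 2 = 1$)
$D{\left(c \right)} = \frac{1}{8}$ ($D{\left(c \right)} = - \frac{1 \left(-1\right)}{8} = \left(- \frac{1}{8}\right) \left(-1\right) = \frac{1}{8}$)
$V{\left(P,U \right)} = \frac{3 \sqrt{2}}{4}$ ($V{\left(P,U \right)} = \sqrt{1 + \frac{1}{8}} = \sqrt{\frac{9}{8}} = \frac{3 \sqrt{2}}{4}$)
$w V{\left(21,2 \right)} = - 55 \frac{3 \sqrt{2}}{4} = - \frac{165 \sqrt{2}}{4}$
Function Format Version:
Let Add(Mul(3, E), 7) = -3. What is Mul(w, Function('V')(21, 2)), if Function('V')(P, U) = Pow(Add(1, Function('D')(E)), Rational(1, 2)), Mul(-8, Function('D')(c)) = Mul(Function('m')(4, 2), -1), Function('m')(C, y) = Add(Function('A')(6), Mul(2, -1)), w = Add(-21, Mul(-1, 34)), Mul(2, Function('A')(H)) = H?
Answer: Mul(Rational(-165, 4), Pow(2, Rational(1, 2))) ≈ -58.336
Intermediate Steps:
E = Rational(-10, 3) (E = Add(Rational(-7, 3), Mul(Rational(1, 3), -3)) = Add(Rational(-7, 3), -1) = Rational(-10, 3) ≈ -3.3333)
Function('A')(H) = Mul(Rational(1, 2), H)
w = -55 (w = Add(-21, -34) = -55)
Function('m')(C, y) = 1 (Function('m')(C, y) = Add(Mul(Rational(1, 2), 6), Mul(2, -1)) = Add(3, -2) = 1)
Function('D')(c) = Rational(1, 8) (Function('D')(c) = Mul(Rational(-1, 8), Mul(1, -1)) = Mul(Rational(-1, 8), -1) = Rational(1, 8))
Function('V')(P, U) = Mul(Rational(3, 4), Pow(2, Rational(1, 2))) (Function('V')(P, U) = Pow(Add(1, Rational(1, 8)), Rational(1, 2)) = Pow(Rational(9, 8), Rational(1, 2)) = Mul(Rational(3, 4), Pow(2, Rational(1, 2))))
Mul(w, Function('V')(21, 2)) = Mul(-55, Mul(Rational(3, 4), Pow(2, Rational(1, 2)))) = Mul(Rational(-165, 4), Pow(2, Rational(1, 2)))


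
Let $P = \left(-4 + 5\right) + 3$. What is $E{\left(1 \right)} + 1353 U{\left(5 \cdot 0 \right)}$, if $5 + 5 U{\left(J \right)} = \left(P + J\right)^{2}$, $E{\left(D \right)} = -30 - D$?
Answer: $\frac{14728}{5} \approx 2945.6$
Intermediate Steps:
$P = 4$ ($P = 1 + 3 = 4$)
$U{\left(J \right)} = -1 + \frac{\left(4 + J\right)^{2}}{5}$
$E{\left(1 \right)} + 1353 U{\left(5 \cdot 0 \right)} = \left(-30 - 1\right) + 1353 \left(-1 + \frac{\left(4 + 5 \cdot 0\right)^{2}}{5}\right) = \left(-30 - 1\right) + 1353 \left(-1 + \frac{\left(4 + 0\right)^{2}}{5}\right) = -31 + 1353 \left(-1 + \frac{4^{2}}{5}\right) = -31 + 1353 \left(-1 + \frac{1}{5} \cdot 16\right) = -31 + 1353 \left(-1 + \frac{16}{5}\right) = -31 + 1353 \cdot \frac{11}{5} = -31 + \frac{14883}{5} = \frac{14728}{5}$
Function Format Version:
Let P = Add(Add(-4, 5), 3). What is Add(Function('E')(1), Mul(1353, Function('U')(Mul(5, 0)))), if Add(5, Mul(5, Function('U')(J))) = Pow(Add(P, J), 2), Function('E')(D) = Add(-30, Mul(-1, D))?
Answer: Rational(14728, 5) ≈ 2945.6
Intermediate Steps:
P = 4 (P = Add(1, 3) = 4)
Function('U')(J) = Add(-1, Mul(Rational(1, 5), Pow(Add(4, J), 2)))
Add(Function('E')(1), Mul(1353, Function('U')(Mul(5, 0)))) = Add(Add(-30, Mul(-1, 1)), Mul(1353, Add(-1, Mul(Rational(1, 5), Pow(Add(4, Mul(5, 0)), 2))))) = Add(Add(-30, -1), Mul(1353, Add(-1, Mul(Rational(1, 5), Pow(Add(4, 0), 2))))) = Add(-31, Mul(1353, Add(-1, Mul(Rational(1, 5), Pow(4, 2))))) = Add(-31, Mul(1353, Add(-1, Mul(Rational(1, 5), 16)))) = Add(-31, Mul(1353, Add(-1, Rational(16, 5)))) = Add(-31, Mul(1353, Rational(11, 5))) = Add(-31, Rational(14883, 5)) = Rational(14728, 5)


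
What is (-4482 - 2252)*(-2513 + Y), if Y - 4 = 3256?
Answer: -5030298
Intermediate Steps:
Y = 3260 (Y = 4 + 3256 = 3260)
(-4482 - 2252)*(-2513 + Y) = (-4482 - 2252)*(-2513 + 3260) = -6734*747 = -5030298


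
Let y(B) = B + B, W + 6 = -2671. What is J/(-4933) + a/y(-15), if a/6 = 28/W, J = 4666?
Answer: -62316286/66028205 ≈ -0.94378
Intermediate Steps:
W = -2677 (W = -6 - 2671 = -2677)
y(B) = 2*B
a = -168/2677 (a = 6*(28/(-2677)) = 6*(28*(-1/2677)) = 6*(-28/2677) = -168/2677 ≈ -0.062757)
J/(-4933) + a/y(-15) = 4666/(-4933) - 168/(2677*(2*(-15))) = 4666*(-1/4933) - 168/2677/(-30) = -4666/4933 - 168/2677*(-1/30) = -4666/4933 + 28/13385 = -62316286/66028205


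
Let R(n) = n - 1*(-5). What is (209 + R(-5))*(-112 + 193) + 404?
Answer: 17333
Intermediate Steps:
R(n) = 5 + n (R(n) = n + 5 = 5 + n)
(209 + R(-5))*(-112 + 193) + 404 = (209 + (5 - 5))*(-112 + 193) + 404 = (209 + 0)*81 + 404 = 209*81 + 404 = 16929 + 404 = 17333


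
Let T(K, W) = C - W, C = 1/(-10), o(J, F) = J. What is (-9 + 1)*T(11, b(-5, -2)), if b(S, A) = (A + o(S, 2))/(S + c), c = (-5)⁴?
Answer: 22/31 ≈ 0.70968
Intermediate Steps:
c = 625
C = -⅒ ≈ -0.10000
b(S, A) = (A + S)/(625 + S) (b(S, A) = (A + S)/(S + 625) = (A + S)/(625 + S))
T(K, W) = -⅒ - W
(-9 + 1)*T(11, b(-5, -2)) = (-9 + 1)*(-⅒ - (-2 - 5)/(625 - 5)) = -8*(-⅒ - (-7)/620) = -8*(-⅒ - 1*(-7/620)) = -8*(-⅒ + 7/620) = -8*(-11/124) = 22/31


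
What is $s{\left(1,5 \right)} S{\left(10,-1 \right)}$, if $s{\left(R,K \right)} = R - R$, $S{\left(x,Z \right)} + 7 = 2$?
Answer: $0$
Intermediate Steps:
$S{\left(x,Z \right)} = -5$ ($S{\left(x,Z \right)} = -7 + 2 = -5$)
$s{\left(R,K \right)} = 0$
$s{\left(1,5 \right)} S{\left(10,-1 \right)} = 0 \left(-5\right) = 0$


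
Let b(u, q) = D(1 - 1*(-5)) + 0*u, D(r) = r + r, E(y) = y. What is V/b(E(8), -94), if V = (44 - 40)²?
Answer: 4/3 ≈ 1.3333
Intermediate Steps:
D(r) = 2*r
V = 16 (V = 4² = 16)
b(u, q) = 12 (b(u, q) = 2*(1 - 1*(-5)) + 0*u = 2*(1 + 5) + 0 = 2*6 + 0 = 12 + 0 = 12)
V/b(E(8), -94) = 16/12 = 16*(1/12) = 4/3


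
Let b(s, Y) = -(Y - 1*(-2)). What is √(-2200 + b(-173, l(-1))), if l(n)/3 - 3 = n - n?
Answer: I*√2211 ≈ 47.021*I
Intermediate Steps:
l(n) = 9 (l(n) = 9 + 3*(n - n) = 9 + 3*0 = 9 + 0 = 9)
b(s, Y) = -2 - Y (b(s, Y) = -(Y + 2) = -(2 + Y) = -2 - Y)
√(-2200 + b(-173, l(-1))) = √(-2200 + (-2 - 1*9)) = √(-2200 + (-2 - 9)) = √(-2200 - 11) = √(-2211) = I*√2211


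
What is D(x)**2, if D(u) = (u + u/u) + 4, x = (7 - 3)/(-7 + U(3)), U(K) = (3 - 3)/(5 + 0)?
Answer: 961/49 ≈ 19.612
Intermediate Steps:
U(K) = 0 (U(K) = 0/5 = 0*(1/5) = 0)
x = -4/7 (x = (7 - 3)/(-7 + 0) = 4/(-7) = 4*(-1/7) = -4/7 ≈ -0.57143)
D(u) = 5 + u (D(u) = (u + 1) + 4 = (1 + u) + 4 = 5 + u)
D(x)**2 = (5 - 4/7)**2 = (31/7)**2 = 961/49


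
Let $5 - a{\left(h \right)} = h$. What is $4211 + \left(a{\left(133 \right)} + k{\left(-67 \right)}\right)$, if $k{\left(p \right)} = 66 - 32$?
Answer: $4117$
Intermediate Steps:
$k{\left(p \right)} = 34$
$a{\left(h \right)} = 5 - h$
$4211 + \left(a{\left(133 \right)} + k{\left(-67 \right)}\right) = 4211 + \left(\left(5 - 133\right) + 34\right) = 4211 + \left(-128 + 34\right) = 4211 - 94 = 4117$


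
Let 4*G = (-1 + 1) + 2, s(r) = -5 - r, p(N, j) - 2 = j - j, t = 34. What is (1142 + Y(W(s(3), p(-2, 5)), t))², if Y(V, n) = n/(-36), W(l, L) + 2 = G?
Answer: 421850521/324 ≈ 1.3020e+6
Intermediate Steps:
p(N, j) = 2 (p(N, j) = 2 + (j - j) = 2 + 0 = 2)
G = ½ (G = ((-1 + 1) + 2)/4 = (0 + 2)/4 = (¼)*2 = ½ ≈ 0.50000)
W(l, L) = -3/2 (W(l, L) = -2 + ½ = -3/2)
Y(V, n) = -n/36 (Y(V, n) = n*(-1/36) = -n/36)
(1142 + Y(W(s(3), p(-2, 5)), t))² = (1142 - 1/36*34)² = (1142 - 17/18)² = (20539/18)² = 421850521/324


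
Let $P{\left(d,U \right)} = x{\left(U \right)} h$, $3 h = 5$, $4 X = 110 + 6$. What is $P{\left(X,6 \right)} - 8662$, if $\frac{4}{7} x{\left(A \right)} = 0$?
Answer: $-8662$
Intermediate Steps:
$x{\left(A \right)} = 0$ ($x{\left(A \right)} = \frac{7}{4} \cdot 0 = 0$)
$X = 29$ ($X = \frac{110 + 6}{4} = \frac{1}{4} \cdot 116 = 29$)
$h = \frac{5}{3}$ ($h = \frac{1}{3} \cdot 5 = \frac{5}{3} \approx 1.6667$)
$P{\left(d,U \right)} = 0$ ($P{\left(d,U \right)} = 0 \cdot \frac{5}{3} = 0$)
$P{\left(X,6 \right)} - 8662 = 0 - 8662 = -8662$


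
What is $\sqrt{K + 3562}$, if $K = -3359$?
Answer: $\sqrt{203} \approx 14.248$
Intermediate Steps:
$\sqrt{K + 3562} = \sqrt{-3359 + 3562} = \sqrt{203}$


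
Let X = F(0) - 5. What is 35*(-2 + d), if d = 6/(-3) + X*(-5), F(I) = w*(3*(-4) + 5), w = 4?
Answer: 5635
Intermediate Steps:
F(I) = -28 (F(I) = 4*(3*(-4) + 5) = 4*(-12 + 5) = 4*(-7) = -28)
X = -33 (X = -28 - 5 = -33)
d = 163 (d = 6/(-3) - 33*(-5) = 6*(-⅓) + 165 = -2 + 165 = 163)
35*(-2 + d) = 35*(-2 + 163) = 35*161 = 5635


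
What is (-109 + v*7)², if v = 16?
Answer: 9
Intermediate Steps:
(-109 + v*7)² = (-109 + 16*7)² = (-109 + 112)² = 3² = 9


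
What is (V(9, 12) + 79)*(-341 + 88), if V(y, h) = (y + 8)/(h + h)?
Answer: -483989/24 ≈ -20166.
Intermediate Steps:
V(y, h) = (8 + y)/(2*h) (V(y, h) = (8 + y)/((2*h)) = (8 + y)*(1/(2*h)) = (8 + y)/(2*h))
(V(9, 12) + 79)*(-341 + 88) = ((½)*(8 + 9)/12 + 79)*(-341 + 88) = ((½)*(1/12)*17 + 79)*(-253) = (17/24 + 79)*(-253) = (1913/24)*(-253) = -483989/24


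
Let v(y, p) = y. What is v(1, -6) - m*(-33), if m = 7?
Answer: 232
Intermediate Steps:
v(1, -6) - m*(-33) = 1 - 7*(-33) = 1 - 1*(-231) = 1 + 231 = 232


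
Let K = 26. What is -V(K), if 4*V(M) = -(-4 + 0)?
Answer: -1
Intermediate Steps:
V(M) = 1 (V(M) = (-(-4 + 0))/4 = (-1*(-4))/4 = (¼)*4 = 1)
-V(K) = -1*1 = -1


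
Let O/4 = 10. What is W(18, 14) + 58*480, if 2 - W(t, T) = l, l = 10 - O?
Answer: 27872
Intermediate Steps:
O = 40 (O = 4*10 = 40)
l = -30 (l = 10 - 1*40 = 10 - 40 = -30)
W(t, T) = 32 (W(t, T) = 2 - 1*(-30) = 2 + 30 = 32)
W(18, 14) + 58*480 = 32 + 58*480 = 32 + 27840 = 27872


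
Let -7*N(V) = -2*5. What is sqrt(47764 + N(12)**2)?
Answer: 2*sqrt(585134)/7 ≈ 218.55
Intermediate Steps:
N(V) = 10/7 (N(V) = -(-2)*5/7 = -1/7*(-10) = 10/7)
sqrt(47764 + N(12)**2) = sqrt(47764 + (10/7)**2) = sqrt(47764 + 100/49) = sqrt(2340536/49) = 2*sqrt(585134)/7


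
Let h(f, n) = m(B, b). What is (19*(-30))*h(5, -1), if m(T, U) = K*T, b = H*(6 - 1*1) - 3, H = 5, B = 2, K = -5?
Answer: 5700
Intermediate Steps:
b = 22 (b = 5*(6 - 1*1) - 3 = 5*(6 - 1) - 3 = 5*5 - 3 = 25 - 3 = 22)
m(T, U) = -5*T
h(f, n) = -10 (h(f, n) = -5*2 = -10)
(19*(-30))*h(5, -1) = (19*(-30))*(-10) = -570*(-10) = 5700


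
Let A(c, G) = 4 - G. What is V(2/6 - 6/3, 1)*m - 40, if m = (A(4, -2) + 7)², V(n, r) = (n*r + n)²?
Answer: 16540/9 ≈ 1837.8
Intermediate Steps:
V(n, r) = (n + n*r)²
m = 169 (m = ((4 - 1*(-2)) + 7)² = ((4 + 2) + 7)² = (6 + 7)² = 13² = 169)
V(2/6 - 6/3, 1)*m - 40 = ((2/6 - 6/3)²*(1 + 1)²)*169 - 40 = ((2*(⅙) - 6*⅓)²*2²)*169 - 40 = ((⅓ - 2)²*4)*169 - 40 = ((-5/3)²*4)*169 - 40 = ((25/9)*4)*169 - 40 = (100/9)*169 - 40 = 16900/9 - 40 = 16540/9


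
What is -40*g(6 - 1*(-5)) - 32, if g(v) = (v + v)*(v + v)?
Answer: -19392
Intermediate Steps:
g(v) = 4*v² (g(v) = (2*v)*(2*v) = 4*v²)
-40*g(6 - 1*(-5)) - 32 = -160*(6 - 1*(-5))² - 32 = -160*(6 + 5)² - 32 = -160*11² - 32 = -160*121 - 32 = -40*484 - 32 = -19360 - 32 = -19392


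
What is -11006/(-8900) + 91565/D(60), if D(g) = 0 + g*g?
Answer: 8545501/320400 ≈ 26.671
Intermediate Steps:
D(g) = g² (D(g) = 0 + g² = g²)
-11006/(-8900) + 91565/D(60) = -11006/(-8900) + 91565/(60²) = -11006*(-1/8900) + 91565/3600 = 5503/4450 + 91565*(1/3600) = 5503/4450 + 18313/720 = 8545501/320400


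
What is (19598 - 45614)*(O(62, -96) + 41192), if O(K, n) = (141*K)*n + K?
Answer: 20760195648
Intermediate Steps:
O(K, n) = K + 141*K*n (O(K, n) = 141*K*n + K = K + 141*K*n)
(19598 - 45614)*(O(62, -96) + 41192) = (19598 - 45614)*(62*(1 + 141*(-96)) + 41192) = -26016*(62*(1 - 13536) + 41192) = -26016*(62*(-13535) + 41192) = -26016*(-839170 + 41192) = -26016*(-797978) = 20760195648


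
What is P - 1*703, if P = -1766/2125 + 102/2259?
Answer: -1126145423/1600125 ≈ -703.79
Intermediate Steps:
P = -1257548/1600125 (P = -1766*1/2125 + 102*(1/2259) = -1766/2125 + 34/753 = -1257548/1600125 ≈ -0.78591)
P - 1*703 = -1257548/1600125 - 1*703 = -1257548/1600125 - 703 = -1126145423/1600125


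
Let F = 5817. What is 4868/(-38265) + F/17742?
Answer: 45406483/226299210 ≈ 0.20065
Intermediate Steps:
4868/(-38265) + F/17742 = 4868/(-38265) + 5817/17742 = 4868*(-1/38265) + 5817*(1/17742) = -4868/38265 + 1939/5914 = 45406483/226299210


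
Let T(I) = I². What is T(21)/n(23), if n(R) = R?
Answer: 441/23 ≈ 19.174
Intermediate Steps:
T(21)/n(23) = 21²/23 = 441*(1/23) = 441/23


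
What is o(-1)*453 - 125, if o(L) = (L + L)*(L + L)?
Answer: 1687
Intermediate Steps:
o(L) = 4*L² (o(L) = (2*L)*(2*L) = 4*L²)
o(-1)*453 - 125 = (4*(-1)²)*453 - 125 = (4*1)*453 - 125 = 4*453 - 125 = 1812 - 125 = 1687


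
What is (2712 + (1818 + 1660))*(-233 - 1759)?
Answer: -12330480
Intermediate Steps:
(2712 + (1818 + 1660))*(-233 - 1759) = (2712 + 3478)*(-1992) = 6190*(-1992) = -12330480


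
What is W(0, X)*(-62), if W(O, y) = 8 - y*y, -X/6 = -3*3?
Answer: 180296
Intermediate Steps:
X = 54 (X = -(-18)*3 = -6*(-9) = 54)
W(O, y) = 8 - y²
W(0, X)*(-62) = (8 - 1*54²)*(-62) = (8 - 1*2916)*(-62) = (8 - 2916)*(-62) = -2908*(-62) = 180296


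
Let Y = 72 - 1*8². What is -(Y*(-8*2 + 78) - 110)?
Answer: -386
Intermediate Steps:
Y = 8 (Y = 72 - 1*64 = 72 - 64 = 8)
-(Y*(-8*2 + 78) - 110) = -(8*(-8*2 + 78) - 110) = -(8*(-16 + 78) - 110) = -(8*62 - 110) = -(496 - 110) = -1*386 = -386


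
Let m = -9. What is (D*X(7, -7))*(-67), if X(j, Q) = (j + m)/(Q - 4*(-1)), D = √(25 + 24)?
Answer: -938/3 ≈ -312.67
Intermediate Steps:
D = 7 (D = √49 = 7)
X(j, Q) = (-9 + j)/(4 + Q) (X(j, Q) = (j - 9)/(Q - 4*(-1)) = (-9 + j)/(Q + 4) = (-9 + j)/(4 + Q))
(D*X(7, -7))*(-67) = (7*((-9 + 7)/(4 - 7)))*(-67) = (7*(-2/(-3)))*(-67) = (7*(-⅓*(-2)))*(-67) = (7*(⅔))*(-67) = (14/3)*(-67) = -938/3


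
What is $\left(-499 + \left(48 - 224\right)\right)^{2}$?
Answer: $455625$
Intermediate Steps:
$\left(-499 + \left(48 - 224\right)\right)^{2} = \left(-499 - 176\right)^{2} = \left(-675\right)^{2} = 455625$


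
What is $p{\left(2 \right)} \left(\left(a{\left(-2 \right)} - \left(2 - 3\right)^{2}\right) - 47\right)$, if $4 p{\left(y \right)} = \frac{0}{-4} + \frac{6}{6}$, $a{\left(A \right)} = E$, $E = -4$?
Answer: $-13$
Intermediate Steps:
$a{\left(A \right)} = -4$
$p{\left(y \right)} = \frac{1}{4}$ ($p{\left(y \right)} = \frac{\frac{0}{-4} + \frac{6}{6}}{4} = \frac{0 \left(- \frac{1}{4}\right) + 6 \cdot \frac{1}{6}}{4} = \frac{0 + 1}{4} = \frac{1}{4} \cdot 1 = \frac{1}{4}$)
$p{\left(2 \right)} \left(\left(a{\left(-2 \right)} - \left(2 - 3\right)^{2}\right) - 47\right) = \frac{\left(-4 - \left(2 - 3\right)^{2}\right) - 47}{4} = \frac{\left(-4 - \left(-1\right)^{2}\right) - 47}{4} = \frac{\left(-4 - 1\right) - 47}{4} = \frac{-5 - 47}{4} = \frac{1}{4} \left(-52\right) = -13$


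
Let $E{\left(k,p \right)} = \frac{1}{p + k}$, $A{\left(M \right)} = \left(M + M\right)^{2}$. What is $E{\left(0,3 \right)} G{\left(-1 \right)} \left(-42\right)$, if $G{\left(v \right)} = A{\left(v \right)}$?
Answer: $-56$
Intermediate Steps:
$A{\left(M \right)} = 4 M^{2}$ ($A{\left(M \right)} = \left(2 M\right)^{2} = 4 M^{2}$)
$E{\left(k,p \right)} = \frac{1}{k + p}$
$G{\left(v \right)} = 4 v^{2}$
$E{\left(0,3 \right)} G{\left(-1 \right)} \left(-42\right) = \frac{4 \left(-1\right)^{2}}{0 + 3} \left(-42\right) = \frac{4 \cdot 1}{3} \left(-42\right) = \frac{1}{3} \cdot 4 \left(-42\right) = \frac{4}{3} \left(-42\right) = -56$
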